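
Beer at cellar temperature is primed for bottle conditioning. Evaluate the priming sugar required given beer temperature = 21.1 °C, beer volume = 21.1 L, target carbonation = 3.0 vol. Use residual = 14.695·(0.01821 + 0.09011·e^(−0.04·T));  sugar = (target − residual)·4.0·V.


residual = 14.695·(0.01821 + 0.09011·e^(−0.04·21.1)) = 0.8370
sugar = (3.0 − 0.8370)·4.0·21.1

182.5597 g


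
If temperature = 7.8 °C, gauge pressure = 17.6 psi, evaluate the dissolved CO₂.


vols = (P + 14.695)·(0.01821 + 0.09011·e^(−0.04·T))
vols = (17.6 + 14.695)·(0.01821 + 0.09011·e^(−0.04·7.8))

2.7182 volumes


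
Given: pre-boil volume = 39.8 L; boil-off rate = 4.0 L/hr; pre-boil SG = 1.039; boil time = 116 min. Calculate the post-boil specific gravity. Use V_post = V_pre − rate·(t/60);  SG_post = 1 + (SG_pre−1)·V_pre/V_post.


V_post = 39.8 − 4.0·(116/60) = 32.0667
SG_post = 1 + (1.039 − 1)·39.8/32.0667

1.0484


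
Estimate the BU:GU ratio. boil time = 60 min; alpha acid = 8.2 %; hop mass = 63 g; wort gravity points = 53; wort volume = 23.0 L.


U = 1.65·0.000125^(GP/1000)·(1−e^(−0.04t))/4.15;  IBU = (α/100)·m·U·1000/V;  BU:GU = IBU/GP
U = 1.65·0.000125^(53/1000)·(1−e^(−0.04·60))/4.15 = 0.2245
IBU = (8.2/100)·63·0.2245·1000/23.0 = 50.4310
BU:GU = 50.4310/53

0.9515


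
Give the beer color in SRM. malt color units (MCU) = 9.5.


SRM = 1.4922 · MCU^0.6859
SRM = 1.4922 · 9.5^0.6859

6.9895 SRM


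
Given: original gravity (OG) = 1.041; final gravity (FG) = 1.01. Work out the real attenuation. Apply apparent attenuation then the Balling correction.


AA = (OG−FG)/(OG−1)·100;  RA = AA·0.8192
AA = (1.041 − 1.01)/(1.041 − 1)·100 = 75.6098
RA = 75.6098·0.8192

61.9395 %


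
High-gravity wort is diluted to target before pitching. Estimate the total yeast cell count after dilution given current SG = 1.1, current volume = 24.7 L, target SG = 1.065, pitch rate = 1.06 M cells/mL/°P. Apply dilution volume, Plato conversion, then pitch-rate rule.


V_w = V·((SG_c−1)/(SG_t−1)−1);  °P = 259 − 259/SG_t;  cells = rate·(V+V_w)·°P
V_w = 24.7·((1.1−1)/(1.065−1)−1) = 13.3000
V_final = 24.7 + 13.3000 = 38.0000
°P = 259 − 259/1.065 = 15.8075
cells = 1.06·38.0000·15.8075

636.7266 billion cells


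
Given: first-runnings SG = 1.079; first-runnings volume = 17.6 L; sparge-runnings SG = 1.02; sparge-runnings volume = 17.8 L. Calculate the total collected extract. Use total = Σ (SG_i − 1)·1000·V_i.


first = (1.079 − 1)·1000·17.6 = 1390.4000
sparge = (1.02 − 1)·1000·17.8 = 356.0000
total = 1390.4000 + 356.0000

1746.4000 gravity·L


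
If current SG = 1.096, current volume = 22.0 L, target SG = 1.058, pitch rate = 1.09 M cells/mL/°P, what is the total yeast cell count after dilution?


V_w = V·((SG_c−1)/(SG_t−1)−1);  °P = 259 − 259/SG_t;  cells = rate·(V+V_w)·°P
V_w = 22.0·((1.096−1)/(1.058−1)−1) = 14.4138
V_final = 22.0 + 14.4138 = 36.4138
°P = 259 − 259/1.058 = 14.1985
cells = 1.09·36.4138·14.1985

563.5527 billion cells


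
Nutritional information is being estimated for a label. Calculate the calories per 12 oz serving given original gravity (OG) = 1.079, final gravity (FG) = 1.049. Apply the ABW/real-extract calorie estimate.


ABW = (OG−FG)·131.25·0.79/FG;  °P = 259 − 259/SG (for OG→OE and FG→AE);  RE = 0.1808·OE + 0.8192·AE;  Cal = (6.9·ABW + 4·(RE−0.1))·FG·3.55
ABW = (1.079 − 1.049)·131.25·0.79/1.049 = 2.9653
OE = 259 − 259/1.079 = 18.9629 °P
AE = 259 − 259/1.049 = 12.0982 °P
RE = 0.1808·18.9629 + 0.8192·12.0982 = 13.3393 °P
Cal = (6.9·2.9653 + 4·(13.3393−0.1))·1.049·3.55

273.4052 kcal


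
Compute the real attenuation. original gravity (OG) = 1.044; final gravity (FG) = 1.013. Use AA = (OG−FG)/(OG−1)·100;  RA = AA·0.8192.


AA = (1.044 − 1.013)/(1.044 − 1)·100 = 70.4545
RA = 70.4545·0.8192

57.7164 %


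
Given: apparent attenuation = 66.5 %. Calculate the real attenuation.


RA = AA · 0.8192
RA = 66.5 · 0.8192

54.4768 %


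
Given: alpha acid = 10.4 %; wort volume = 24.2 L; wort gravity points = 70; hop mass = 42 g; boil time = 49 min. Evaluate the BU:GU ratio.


U = 1.65·0.000125^(GP/1000)·(1−e^(−0.04t))/4.15;  IBU = (α/100)·m·U·1000/V;  BU:GU = IBU/GP
U = 1.65·0.000125^(70/1000)·(1−e^(−0.04·49))/4.15 = 0.1821
IBU = (10.4/100)·42·0.1821·1000/24.2 = 32.8664
BU:GU = 32.8664/70

0.4695


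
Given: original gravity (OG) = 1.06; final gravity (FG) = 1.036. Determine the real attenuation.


AA = (OG−FG)/(OG−1)·100;  RA = AA·0.8192
AA = (1.06 − 1.036)/(1.06 − 1)·100 = 40.0000
RA = 40.0000·0.8192

32.7680 %


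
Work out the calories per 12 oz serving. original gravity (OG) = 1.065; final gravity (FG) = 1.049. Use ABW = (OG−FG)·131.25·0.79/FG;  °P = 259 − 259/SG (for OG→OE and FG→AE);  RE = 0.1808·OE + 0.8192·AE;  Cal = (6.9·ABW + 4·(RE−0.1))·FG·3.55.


ABW = (1.065 − 1.049)·131.25·0.79/1.049 = 1.5815
OE = 259 − 259/1.065 = 15.8075 °P
AE = 259 − 259/1.049 = 12.0982 °P
RE = 0.1808·15.8075 + 0.8192·12.0982 = 12.7688 °P
Cal = (6.9·1.5815 + 4·(12.7688−0.1))·1.049·3.55

229.3496 kcal


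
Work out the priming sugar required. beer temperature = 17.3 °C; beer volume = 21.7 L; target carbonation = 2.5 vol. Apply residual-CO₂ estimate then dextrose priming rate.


residual = 14.695·(0.01821 + 0.09011·e^(−0.04·T));  sugar = (target − residual)·4.0·V
residual = 14.695·(0.01821 + 0.09011·e^(−0.04·17.3)) = 0.9304
sugar = (2.5 − 0.9304)·4.0·21.7

136.2379 g


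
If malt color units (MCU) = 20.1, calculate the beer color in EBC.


SRM = 1.4922·MCU^0.6859;  EBC = SRM·1.97
SRM = 1.4922·20.1^0.6859 = 11.6866
EBC = 11.6866·1.97

23.0227 EBC


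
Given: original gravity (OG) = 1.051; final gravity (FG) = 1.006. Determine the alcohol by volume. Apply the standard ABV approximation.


ABV = (OG − FG) · 131.25
ABV = (1.051 − 1.006) · 131.25

5.9062 % ABV


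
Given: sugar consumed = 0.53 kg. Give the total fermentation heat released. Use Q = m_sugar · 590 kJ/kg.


Q = 0.53 · 590

312.7000 kJ


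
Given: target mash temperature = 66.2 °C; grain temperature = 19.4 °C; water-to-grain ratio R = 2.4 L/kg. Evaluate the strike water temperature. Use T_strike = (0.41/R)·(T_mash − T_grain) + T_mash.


T_strike = (0.41/2.4)·(66.2 − 19.4) + 66.2

74.1950 °C


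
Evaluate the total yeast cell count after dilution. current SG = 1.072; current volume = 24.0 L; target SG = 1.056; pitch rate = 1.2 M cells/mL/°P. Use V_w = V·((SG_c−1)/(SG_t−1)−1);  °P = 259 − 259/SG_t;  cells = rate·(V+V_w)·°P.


V_w = 24.0·((1.072−1)/(1.056−1)−1) = 6.8571
V_final = 24.0 + 6.8571 = 30.8571
°P = 259 − 259/1.056 = 13.7348
cells = 1.2·30.8571·13.7348

508.5818 billion cells


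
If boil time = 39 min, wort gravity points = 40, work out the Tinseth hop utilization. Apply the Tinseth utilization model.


U = 1.65·0.000125^(GP/1000) · (1 − e^(−0.04·t))/4.15
bigness = 1.65·0.000125^(40/1000) = 1.1518
boil_factor = (1 − e^(−0.04·39))/4.15 = 0.1903
U = 1.1518 · 0.1903

0.2192


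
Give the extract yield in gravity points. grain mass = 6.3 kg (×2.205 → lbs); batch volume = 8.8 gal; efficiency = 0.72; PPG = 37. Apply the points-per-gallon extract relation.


points = lbs × PPG × eff / vol
lbs = 6.3 × 2.205 = 13.8915
points = 13.8915 × 37 × 0.72 / 8.8

42.0534 points


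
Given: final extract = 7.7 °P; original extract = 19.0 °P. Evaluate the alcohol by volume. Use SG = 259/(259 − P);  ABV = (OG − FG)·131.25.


OG = 259/(259 − 19.0) = 1.0792
FG = 259/(259 − 7.7) = 1.0306
ABV = (1.0792 − 1.0306)·131.25

6.3690 % ABV


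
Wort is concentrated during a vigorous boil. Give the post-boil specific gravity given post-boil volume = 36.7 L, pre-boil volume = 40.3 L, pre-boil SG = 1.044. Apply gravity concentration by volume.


SG_post = 1 + (SG_pre − 1)·V_pre/V_post
pts_pre = (1.044 − 1)·1000 = 44.0000
pts_post = 44.0000·40.3/36.7 = 48.3161
SG_post = 1 + 48.3161/1000

1.0483


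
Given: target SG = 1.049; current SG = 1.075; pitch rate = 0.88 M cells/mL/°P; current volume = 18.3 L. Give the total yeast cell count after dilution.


V_w = V·((SG_c−1)/(SG_t−1)−1);  °P = 259 − 259/SG_t;  cells = rate·(V+V_w)·°P
V_w = 18.3·((1.075−1)/(1.049−1)−1) = 9.7102
V_final = 18.3 + 9.7102 = 28.0102
°P = 259 − 259/1.049 = 12.0982
cells = 0.88·28.0102·12.0982

298.2080 billion cells


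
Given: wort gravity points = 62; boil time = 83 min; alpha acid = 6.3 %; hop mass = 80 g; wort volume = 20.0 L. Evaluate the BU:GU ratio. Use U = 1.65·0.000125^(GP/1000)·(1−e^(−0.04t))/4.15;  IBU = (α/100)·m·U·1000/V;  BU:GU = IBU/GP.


U = 1.65·0.000125^(62/1000)·(1−e^(−0.04·83))/4.15 = 0.2195
IBU = (6.3/100)·80·0.2195·1000/20.0 = 55.3163
BU:GU = 55.3163/62

0.8922


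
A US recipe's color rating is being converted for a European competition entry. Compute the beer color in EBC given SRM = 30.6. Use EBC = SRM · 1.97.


EBC = 30.6 · 1.97

60.2820 EBC


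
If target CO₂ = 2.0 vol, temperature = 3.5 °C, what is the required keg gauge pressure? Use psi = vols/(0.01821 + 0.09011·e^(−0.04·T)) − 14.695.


psi = 2.0/(0.01821 + 0.09011·e^(−0.04·3.5)) − 14.695

6.0201 psi


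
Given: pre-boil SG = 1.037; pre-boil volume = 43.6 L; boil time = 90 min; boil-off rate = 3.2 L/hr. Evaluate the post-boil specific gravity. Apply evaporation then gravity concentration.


V_post = V_pre − rate·(t/60);  SG_post = 1 + (SG_pre−1)·V_pre/V_post
V_post = 43.6 − 3.2·(90/60) = 38.8000
SG_post = 1 + (1.037 − 1)·43.6/38.8000

1.0416


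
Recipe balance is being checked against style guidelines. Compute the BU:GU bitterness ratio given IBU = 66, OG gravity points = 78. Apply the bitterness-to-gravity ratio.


BU:GU = IBU / OG_points
BU:GU = 66 / 78

0.8462


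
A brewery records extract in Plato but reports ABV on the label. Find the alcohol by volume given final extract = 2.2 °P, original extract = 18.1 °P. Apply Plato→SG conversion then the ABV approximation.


SG = 259/(259 − P);  ABV = (OG − FG)·131.25
OG = 259/(259 − 18.1) = 1.0751
FG = 259/(259 − 2.2) = 1.0086
ABV = (1.0751 − 1.0086)·131.25

8.7370 % ABV


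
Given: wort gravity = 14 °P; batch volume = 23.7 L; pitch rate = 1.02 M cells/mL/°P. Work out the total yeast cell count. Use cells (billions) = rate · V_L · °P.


cells = 1.02 · 23.7 · 14

338.4360 billion cells


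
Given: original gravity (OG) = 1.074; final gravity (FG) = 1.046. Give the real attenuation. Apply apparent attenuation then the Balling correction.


AA = (OG−FG)/(OG−1)·100;  RA = AA·0.8192
AA = (1.074 − 1.046)/(1.074 − 1)·100 = 37.8378
RA = 37.8378·0.8192

30.9968 %


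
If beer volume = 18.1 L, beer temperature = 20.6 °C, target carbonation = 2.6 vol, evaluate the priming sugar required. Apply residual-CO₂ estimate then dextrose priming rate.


residual = 14.695·(0.01821 + 0.09011·e^(−0.04·T));  sugar = (target − residual)·4.0·V
residual = 14.695·(0.01821 + 0.09011·e^(−0.04·20.6)) = 0.8485
sugar = (2.6 − 0.8485)·4.0·18.1

126.8106 g


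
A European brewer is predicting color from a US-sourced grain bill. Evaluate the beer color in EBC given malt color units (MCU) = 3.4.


SRM = 1.4922·MCU^0.6859;  EBC = SRM·1.97
SRM = 1.4922·3.4^0.6859 = 3.4544
EBC = 3.4544·1.97

6.8051 EBC


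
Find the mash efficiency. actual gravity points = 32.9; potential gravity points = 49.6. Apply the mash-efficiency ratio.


efficiency = actual / potential × 100
efficiency = 32.9 / 49.6 × 100

66.3306 %


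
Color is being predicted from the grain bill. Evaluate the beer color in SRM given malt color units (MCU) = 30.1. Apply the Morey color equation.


SRM = 1.4922 · MCU^0.6859
SRM = 1.4922 · 30.1^0.6859

15.4161 SRM


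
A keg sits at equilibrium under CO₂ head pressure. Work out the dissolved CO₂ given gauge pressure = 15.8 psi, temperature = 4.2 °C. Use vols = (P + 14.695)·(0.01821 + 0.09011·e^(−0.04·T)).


vols = (15.8 + 14.695)·(0.01821 + 0.09011·e^(−0.04·4.2))

2.8783 volumes


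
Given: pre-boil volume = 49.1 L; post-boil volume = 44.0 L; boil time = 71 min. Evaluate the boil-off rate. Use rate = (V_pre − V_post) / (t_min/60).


rate = (49.1 − 44.0) / (71/60)

4.3099 L/hr


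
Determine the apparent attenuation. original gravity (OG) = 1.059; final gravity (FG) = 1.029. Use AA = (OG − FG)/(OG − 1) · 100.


AA = (1.059 − 1.029)/(1.059 − 1) · 100

50.8475 %


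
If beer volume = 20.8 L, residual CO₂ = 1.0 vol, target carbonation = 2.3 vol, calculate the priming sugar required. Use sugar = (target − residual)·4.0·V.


sugar = (2.3 − 1.0)·4.0·20.8

108.1600 g


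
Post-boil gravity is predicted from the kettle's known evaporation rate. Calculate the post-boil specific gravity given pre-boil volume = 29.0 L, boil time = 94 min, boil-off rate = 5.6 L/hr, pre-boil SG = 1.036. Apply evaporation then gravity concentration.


V_post = V_pre − rate·(t/60);  SG_post = 1 + (SG_pre−1)·V_pre/V_post
V_post = 29.0 − 5.6·(94/60) = 20.2267
SG_post = 1 + (1.036 − 1)·29.0/20.2267

1.0516


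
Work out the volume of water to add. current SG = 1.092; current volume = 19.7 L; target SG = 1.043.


V_water = V·((SG_curr − 1)/(SG_target − 1) − 1)
V_water = 19.7·((1.092 − 1)/(1.043 − 1) − 1)

22.4488 L


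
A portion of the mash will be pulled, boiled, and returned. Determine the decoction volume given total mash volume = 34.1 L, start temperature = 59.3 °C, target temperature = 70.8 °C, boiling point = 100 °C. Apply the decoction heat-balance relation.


V_dec = V_total·(T_target − T_start)/(T_boil − T_start)
V_dec = 34.1·(70.8 − 59.3)/(100 − 59.3)

9.6351 L


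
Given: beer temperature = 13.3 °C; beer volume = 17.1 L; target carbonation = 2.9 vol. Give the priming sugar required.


residual = 14.695·(0.01821 + 0.09011·e^(−0.04·T));  sugar = (target − residual)·4.0·V
residual = 14.695·(0.01821 + 0.09011·e^(−0.04·13.3)) = 1.0454
sugar = (2.9 − 1.0454)·4.0·17.1

126.8512 g


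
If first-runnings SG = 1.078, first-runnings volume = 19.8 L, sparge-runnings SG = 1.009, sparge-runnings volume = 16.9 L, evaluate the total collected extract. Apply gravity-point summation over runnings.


total = Σ (SG_i − 1)·1000·V_i
first = (1.078 − 1)·1000·19.8 = 1544.4000
sparge = (1.009 − 1)·1000·16.9 = 152.1000
total = 1544.4000 + 152.1000

1696.5000 gravity·L


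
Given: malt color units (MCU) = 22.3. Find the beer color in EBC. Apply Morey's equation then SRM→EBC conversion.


SRM = 1.4922·MCU^0.6859;  EBC = SRM·1.97
SRM = 1.4922·22.3^0.6859 = 12.5496
EBC = 12.5496·1.97

24.7227 EBC


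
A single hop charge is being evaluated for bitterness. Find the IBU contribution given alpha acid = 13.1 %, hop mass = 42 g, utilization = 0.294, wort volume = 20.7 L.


IBU = (α/100)·mass·U·1000 / V
IBU = (13.1/100)·42·0.294·1000 / 20.7

78.1443 IBU


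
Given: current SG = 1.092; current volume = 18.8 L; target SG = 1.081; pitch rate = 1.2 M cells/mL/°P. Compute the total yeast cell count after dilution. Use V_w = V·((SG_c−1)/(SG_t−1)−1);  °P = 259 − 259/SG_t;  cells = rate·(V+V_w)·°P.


V_w = 18.8·((1.092−1)/(1.081−1)−1) = 2.5531
V_final = 18.8 + 2.5531 = 21.3531
°P = 259 − 259/1.081 = 19.4070
cells = 1.2·21.3531·19.4070

497.2800 billion cells


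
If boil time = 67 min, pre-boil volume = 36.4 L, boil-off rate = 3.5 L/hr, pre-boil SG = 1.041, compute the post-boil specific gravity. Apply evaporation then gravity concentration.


V_post = V_pre − rate·(t/60);  SG_post = 1 + (SG_pre−1)·V_pre/V_post
V_post = 36.4 − 3.5·(67/60) = 32.4917
SG_post = 1 + (1.041 − 1)·36.4/32.4917

1.0459


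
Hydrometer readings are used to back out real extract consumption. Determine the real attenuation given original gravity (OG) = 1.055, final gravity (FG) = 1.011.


AA = (OG−FG)/(OG−1)·100;  RA = AA·0.8192
AA = (1.055 − 1.011)/(1.055 − 1)·100 = 80.0000
RA = 80.0000·0.8192

65.5360 %


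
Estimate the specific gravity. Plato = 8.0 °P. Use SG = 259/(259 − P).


SG = 259/(259 − 8.0)

1.0319


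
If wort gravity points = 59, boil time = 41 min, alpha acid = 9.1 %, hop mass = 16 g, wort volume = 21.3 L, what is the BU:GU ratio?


U = 1.65·0.000125^(GP/1000)·(1−e^(−0.04t))/4.15;  IBU = (α/100)·m·U·1000/V;  BU:GU = IBU/GP
U = 1.65·0.000125^(59/1000)·(1−e^(−0.04·41))/4.15 = 0.1886
IBU = (9.1/100)·16·0.1886·1000/21.3 = 12.8908
BU:GU = 12.8908/59

0.2185


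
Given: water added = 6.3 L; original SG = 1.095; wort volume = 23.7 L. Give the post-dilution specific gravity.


SG_new = 1 + (SG_old − 1)·V_old/(V_old + V_water)
pts = (1.095 − 1)·1000·23.7/(23.7 + 6.3) = 75.0500
SG_new = 1 + 75.0500/1000

1.0751


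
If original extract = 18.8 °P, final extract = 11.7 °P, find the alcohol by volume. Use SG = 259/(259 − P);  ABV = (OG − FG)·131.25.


OG = 259/(259 − 18.8) = 1.0783
FG = 259/(259 − 11.7) = 1.0473
ABV = (1.0783 − 1.0473)·131.25

4.0631 % ABV


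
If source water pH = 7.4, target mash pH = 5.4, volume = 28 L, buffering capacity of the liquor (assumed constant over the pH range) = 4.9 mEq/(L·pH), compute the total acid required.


acid = buffering capacity · (pH_source − pH_target) · V
acid = 4.9 · (7.4 − 5.4) · 28

274.4000 mEq


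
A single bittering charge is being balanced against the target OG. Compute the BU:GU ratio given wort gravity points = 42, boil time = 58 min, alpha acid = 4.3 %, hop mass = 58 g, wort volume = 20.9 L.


U = 1.65·0.000125^(GP/1000)·(1−e^(−0.04t))/4.15;  IBU = (α/100)·m·U·1000/V;  BU:GU = IBU/GP
U = 1.65·0.000125^(42/1000)·(1−e^(−0.04·58))/4.15 = 0.2458
IBU = (4.3/100)·58·0.2458·1000/20.9 = 29.3313
BU:GU = 29.3313/42

0.6984


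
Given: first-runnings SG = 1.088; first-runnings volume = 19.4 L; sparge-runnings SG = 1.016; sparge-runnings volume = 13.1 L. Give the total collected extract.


total = Σ (SG_i − 1)·1000·V_i
first = (1.088 − 1)·1000·19.4 = 1707.2000
sparge = (1.016 − 1)·1000·13.1 = 209.6000
total = 1707.2000 + 209.6000

1916.8000 gravity·L


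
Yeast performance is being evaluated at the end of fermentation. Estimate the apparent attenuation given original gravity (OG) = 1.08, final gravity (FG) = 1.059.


AA = (OG − FG)/(OG − 1) · 100
AA = (1.08 − 1.059)/(1.08 − 1) · 100

26.2500 %


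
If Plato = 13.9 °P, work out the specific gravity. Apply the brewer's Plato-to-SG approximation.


SG = 259/(259 − P)
SG = 259/(259 − 13.9)

1.0567


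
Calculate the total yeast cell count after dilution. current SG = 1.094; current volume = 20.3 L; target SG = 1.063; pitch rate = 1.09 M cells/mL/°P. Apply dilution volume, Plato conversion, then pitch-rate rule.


V_w = V·((SG_c−1)/(SG_t−1)−1);  °P = 259 − 259/SG_t;  cells = rate·(V+V_w)·°P
V_w = 20.3·((1.094−1)/(1.063−1)−1) = 9.9889
V_final = 20.3 + 9.9889 = 30.2889
°P = 259 − 259/1.063 = 15.3500
cells = 1.09·30.2889·15.3500

506.7770 billion cells


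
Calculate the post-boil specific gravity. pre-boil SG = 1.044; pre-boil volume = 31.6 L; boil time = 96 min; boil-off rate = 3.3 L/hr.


V_post = V_pre − rate·(t/60);  SG_post = 1 + (SG_pre−1)·V_pre/V_post
V_post = 31.6 − 3.3·(96/60) = 26.3200
SG_post = 1 + (1.044 − 1)·31.6/26.3200

1.0528


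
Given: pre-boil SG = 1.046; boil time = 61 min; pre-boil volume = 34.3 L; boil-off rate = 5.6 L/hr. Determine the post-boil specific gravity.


V_post = V_pre − rate·(t/60);  SG_post = 1 + (SG_pre−1)·V_pre/V_post
V_post = 34.3 − 5.6·(61/60) = 28.6067
SG_post = 1 + (1.046 − 1)·34.3/28.6067

1.0552


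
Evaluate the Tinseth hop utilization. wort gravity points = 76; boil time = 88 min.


U = 1.65·0.000125^(GP/1000) · (1 − e^(−0.04·t))/4.15
bigness = 1.65·0.000125^(76/1000) = 0.8334
boil_factor = (1 − e^(−0.04·88))/4.15 = 0.2338
U = 0.8334 · 0.2338

0.1949


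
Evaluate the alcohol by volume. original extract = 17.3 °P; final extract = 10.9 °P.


SG = 259/(259 − P);  ABV = (OG − FG)·131.25
OG = 259/(259 − 17.3) = 1.0716
FG = 259/(259 − 10.9) = 1.0439
ABV = (1.0716 − 1.0439)·131.25

3.6281 % ABV


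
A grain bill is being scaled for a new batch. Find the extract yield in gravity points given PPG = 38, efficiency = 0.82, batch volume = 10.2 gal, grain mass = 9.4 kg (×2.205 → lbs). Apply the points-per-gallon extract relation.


points = lbs × PPG × eff / vol
lbs = 9.4 × 2.205 = 20.7270
points = 20.7270 × 38 × 0.82 / 10.2

63.3190 points


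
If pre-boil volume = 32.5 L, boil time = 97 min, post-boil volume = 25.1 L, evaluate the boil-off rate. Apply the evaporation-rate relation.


rate = (V_pre − V_post) / (t_min/60)
rate = (32.5 − 25.1) / (97/60)

4.5773 L/hr


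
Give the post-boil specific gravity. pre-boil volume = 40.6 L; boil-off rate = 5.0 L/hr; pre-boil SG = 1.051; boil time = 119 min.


V_post = V_pre − rate·(t/60);  SG_post = 1 + (SG_pre−1)·V_pre/V_post
V_post = 40.6 − 5.0·(119/60) = 30.6833
SG_post = 1 + (1.051 − 1)·40.6/30.6833

1.0675


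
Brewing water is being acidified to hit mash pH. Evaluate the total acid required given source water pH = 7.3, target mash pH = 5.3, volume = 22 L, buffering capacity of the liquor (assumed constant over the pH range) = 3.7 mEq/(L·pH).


acid = buffering capacity · (pH_source − pH_target) · V
acid = 3.7 · (7.3 − 5.3) · 22

162.8000 mEq


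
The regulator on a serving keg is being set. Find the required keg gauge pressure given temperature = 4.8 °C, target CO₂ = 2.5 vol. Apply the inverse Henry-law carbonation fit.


psi = vols/(0.01821 + 0.09011·e^(−0.04·T)) − 14.695
psi = 2.5/(0.01821 + 0.09011·e^(−0.04·4.8)) − 14.695

12.3091 psi


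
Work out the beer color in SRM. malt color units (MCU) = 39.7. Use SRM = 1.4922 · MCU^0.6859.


SRM = 1.4922 · 39.7^0.6859

18.6396 SRM


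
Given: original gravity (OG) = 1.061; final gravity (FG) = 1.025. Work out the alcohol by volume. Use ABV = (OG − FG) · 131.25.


ABV = (1.061 − 1.025) · 131.25

4.7250 % ABV


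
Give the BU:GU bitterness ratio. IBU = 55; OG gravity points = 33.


BU:GU = IBU / OG_points
BU:GU = 55 / 33

1.6667


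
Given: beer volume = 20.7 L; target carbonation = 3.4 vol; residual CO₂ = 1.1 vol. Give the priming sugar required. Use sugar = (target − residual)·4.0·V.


sugar = (3.4 − 1.1)·4.0·20.7

190.4400 g


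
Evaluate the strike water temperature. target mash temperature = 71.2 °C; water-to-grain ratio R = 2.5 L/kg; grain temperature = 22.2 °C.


T_strike = (0.41/R)·(T_mash − T_grain) + T_mash
T_strike = (0.41/2.5)·(71.2 − 22.2) + 71.2

79.2360 °C


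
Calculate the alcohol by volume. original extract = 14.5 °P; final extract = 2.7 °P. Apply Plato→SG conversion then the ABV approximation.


SG = 259/(259 − P);  ABV = (OG − FG)·131.25
OG = 259/(259 − 14.5) = 1.0593
FG = 259/(259 − 2.7) = 1.0105
ABV = (1.0593 − 1.0105)·131.25

6.4011 % ABV


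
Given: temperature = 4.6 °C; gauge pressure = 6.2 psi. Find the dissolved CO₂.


vols = (P + 14.695)·(0.01821 + 0.09011·e^(−0.04·T))
vols = (6.2 + 14.695)·(0.01821 + 0.09011·e^(−0.04·4.6))

1.9469 volumes


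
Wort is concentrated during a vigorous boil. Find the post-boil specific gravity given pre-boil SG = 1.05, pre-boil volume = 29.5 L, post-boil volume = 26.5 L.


SG_post = 1 + (SG_pre − 1)·V_pre/V_post
pts_pre = (1.05 − 1)·1000 = 50.0000
pts_post = 50.0000·29.5/26.5 = 55.6604
SG_post = 1 + 55.6604/1000

1.0557


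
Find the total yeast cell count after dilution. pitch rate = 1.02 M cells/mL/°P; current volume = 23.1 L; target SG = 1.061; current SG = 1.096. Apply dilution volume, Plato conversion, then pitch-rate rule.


V_w = V·((SG_c−1)/(SG_t−1)−1);  °P = 259 − 259/SG_t;  cells = rate·(V+V_w)·°P
V_w = 23.1·((1.096−1)/(1.061−1)−1) = 13.2541
V_final = 23.1 + 13.2541 = 36.3541
°P = 259 − 259/1.061 = 14.8907
cells = 1.02·36.3541·14.8907

552.1636 billion cells


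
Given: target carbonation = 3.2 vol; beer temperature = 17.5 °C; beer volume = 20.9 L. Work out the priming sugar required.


residual = 14.695·(0.01821 + 0.09011·e^(−0.04·T));  sugar = (target − residual)·4.0·V
residual = 14.695·(0.01821 + 0.09011·e^(−0.04·17.5)) = 0.9252
sugar = (3.2 − 0.9252)·4.0·20.9

190.1768 g


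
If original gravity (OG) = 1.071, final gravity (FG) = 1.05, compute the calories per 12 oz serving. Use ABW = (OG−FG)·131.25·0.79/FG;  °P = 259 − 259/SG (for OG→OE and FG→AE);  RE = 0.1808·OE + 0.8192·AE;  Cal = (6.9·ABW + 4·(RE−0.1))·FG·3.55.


ABW = (1.071 − 1.05)·131.25·0.79/1.05 = 2.0737
OE = 259 − 259/1.071 = 17.1699 °P
AE = 259 − 259/1.05 = 12.3333 °P
RE = 0.1808·17.1699 + 0.8192·12.3333 = 13.2078 °P
Cal = (6.9·2.0737 + 4·(13.2078−0.1))·1.05·3.55

248.7735 kcal


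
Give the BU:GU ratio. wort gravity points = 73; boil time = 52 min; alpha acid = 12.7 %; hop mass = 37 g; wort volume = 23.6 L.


U = 1.65·0.000125^(GP/1000)·(1−e^(−0.04t))/4.15;  IBU = (α/100)·m·U·1000/V;  BU:GU = IBU/GP
U = 1.65·0.000125^(73/1000)·(1−e^(−0.04·52))/4.15 = 0.1805
IBU = (12.7/100)·37·0.1805·1000/23.6 = 35.9457
BU:GU = 35.9457/73

0.4924


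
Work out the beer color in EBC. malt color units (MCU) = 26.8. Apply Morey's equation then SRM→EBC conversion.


SRM = 1.4922·MCU^0.6859;  EBC = SRM·1.97
SRM = 1.4922·26.8^0.6859 = 14.2359
EBC = 14.2359·1.97

28.0447 EBC


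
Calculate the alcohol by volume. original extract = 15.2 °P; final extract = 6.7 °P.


SG = 259/(259 − P);  ABV = (OG − FG)·131.25
OG = 259/(259 − 15.2) = 1.0623
FG = 259/(259 − 6.7) = 1.0266
ABV = (1.0623 − 1.0266)·131.25

4.6975 % ABV


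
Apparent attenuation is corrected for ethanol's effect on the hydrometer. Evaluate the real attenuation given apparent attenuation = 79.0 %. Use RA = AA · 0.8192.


RA = 79.0 · 0.8192

64.7168 %


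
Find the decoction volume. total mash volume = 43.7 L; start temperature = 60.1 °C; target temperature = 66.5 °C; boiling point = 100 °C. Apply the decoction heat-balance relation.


V_dec = V_total·(T_target − T_start)/(T_boil − T_start)
V_dec = 43.7·(66.5 − 60.1)/(100 − 60.1)

7.0095 L


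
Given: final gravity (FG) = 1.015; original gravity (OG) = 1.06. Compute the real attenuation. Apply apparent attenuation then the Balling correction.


AA = (OG−FG)/(OG−1)·100;  RA = AA·0.8192
AA = (1.06 − 1.015)/(1.06 − 1)·100 = 75.0000
RA = 75.0000·0.8192

61.4400 %


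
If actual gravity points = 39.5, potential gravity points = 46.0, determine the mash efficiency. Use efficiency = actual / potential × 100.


efficiency = 39.5 / 46.0 × 100

85.8696 %


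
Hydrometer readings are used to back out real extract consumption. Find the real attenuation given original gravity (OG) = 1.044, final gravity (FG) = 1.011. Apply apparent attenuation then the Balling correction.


AA = (OG−FG)/(OG−1)·100;  RA = AA·0.8192
AA = (1.044 − 1.011)/(1.044 − 1)·100 = 75.0000
RA = 75.0000·0.8192

61.4400 %


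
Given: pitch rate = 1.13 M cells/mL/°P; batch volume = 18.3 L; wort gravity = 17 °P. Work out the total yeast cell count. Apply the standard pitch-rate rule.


cells (billions) = rate · V_L · °P
cells = 1.13 · 18.3 · 17

351.5430 billion cells


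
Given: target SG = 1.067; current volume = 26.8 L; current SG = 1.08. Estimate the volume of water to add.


V_water = V·((SG_curr − 1)/(SG_target − 1) − 1)
V_water = 26.8·((1.08 − 1)/(1.067 − 1) − 1)

5.2000 L


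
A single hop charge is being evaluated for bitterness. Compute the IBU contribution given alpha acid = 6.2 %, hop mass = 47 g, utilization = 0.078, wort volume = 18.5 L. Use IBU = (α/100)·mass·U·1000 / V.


IBU = (6.2/100)·47·0.078·1000 / 18.5

12.2861 IBU


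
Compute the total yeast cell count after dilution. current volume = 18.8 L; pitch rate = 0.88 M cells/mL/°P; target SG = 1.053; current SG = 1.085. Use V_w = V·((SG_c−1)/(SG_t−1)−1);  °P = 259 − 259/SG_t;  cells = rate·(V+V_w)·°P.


V_w = 18.8·((1.085−1)/(1.053−1)−1) = 11.3509
V_final = 18.8 + 11.3509 = 30.1509
°P = 259 − 259/1.053 = 13.0361
cells = 0.88·30.1509·13.0361

345.8843 billion cells


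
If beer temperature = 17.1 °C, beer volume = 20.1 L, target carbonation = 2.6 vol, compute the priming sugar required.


residual = 14.695·(0.01821 + 0.09011·e^(−0.04·T));  sugar = (target − residual)·4.0·V
residual = 14.695·(0.01821 + 0.09011·e^(−0.04·17.1)) = 0.9358
sugar = (2.6 − 0.9358)·4.0·20.1

133.8046 g


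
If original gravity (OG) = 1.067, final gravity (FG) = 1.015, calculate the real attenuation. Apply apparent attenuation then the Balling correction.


AA = (OG−FG)/(OG−1)·100;  RA = AA·0.8192
AA = (1.067 − 1.015)/(1.067 − 1)·100 = 77.6119
RA = 77.6119·0.8192

63.5797 %


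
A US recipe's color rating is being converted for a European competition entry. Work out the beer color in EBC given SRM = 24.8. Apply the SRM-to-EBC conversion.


EBC = SRM · 1.97
EBC = 24.8 · 1.97

48.8560 EBC


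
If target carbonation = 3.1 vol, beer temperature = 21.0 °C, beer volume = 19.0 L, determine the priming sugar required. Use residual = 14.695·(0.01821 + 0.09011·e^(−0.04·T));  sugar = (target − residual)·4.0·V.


residual = 14.695·(0.01821 + 0.09011·e^(−0.04·21.0)) = 0.8393
sugar = (3.1 − 0.8393)·4.0·19.0

171.8168 g


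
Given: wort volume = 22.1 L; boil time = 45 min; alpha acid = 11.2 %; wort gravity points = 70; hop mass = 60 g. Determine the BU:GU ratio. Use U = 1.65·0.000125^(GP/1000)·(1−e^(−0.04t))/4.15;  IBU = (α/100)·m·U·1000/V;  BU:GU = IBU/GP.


U = 1.65·0.000125^(70/1000)·(1−e^(−0.04·45))/4.15 = 0.1769
IBU = (11.2/100)·60·0.1769·1000/22.1 = 53.7932
BU:GU = 53.7932/70

0.7685


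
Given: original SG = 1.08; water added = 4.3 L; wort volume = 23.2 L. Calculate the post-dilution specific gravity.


SG_new = 1 + (SG_old − 1)·V_old/(V_old + V_water)
pts = (1.08 − 1)·1000·23.2/(23.2 + 4.3) = 67.4909
SG_new = 1 + 67.4909/1000

1.0675


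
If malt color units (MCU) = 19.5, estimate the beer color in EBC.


SRM = 1.4922·MCU^0.6859;  EBC = SRM·1.97
SRM = 1.4922·19.5^0.6859 = 11.4462
EBC = 11.4462·1.97

22.5490 EBC


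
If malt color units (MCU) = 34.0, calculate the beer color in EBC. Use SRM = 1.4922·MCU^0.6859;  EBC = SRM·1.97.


SRM = 1.4922·34.0^0.6859 = 16.7598
EBC = 16.7598·1.97

33.0168 EBC


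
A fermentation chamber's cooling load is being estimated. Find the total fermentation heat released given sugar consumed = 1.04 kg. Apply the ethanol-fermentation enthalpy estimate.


Q = m_sugar · 590 kJ/kg
Q = 1.04 · 590

613.6000 kJ


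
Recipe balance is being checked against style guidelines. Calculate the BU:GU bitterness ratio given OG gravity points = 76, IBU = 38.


BU:GU = IBU / OG_points
BU:GU = 38 / 76

0.5000


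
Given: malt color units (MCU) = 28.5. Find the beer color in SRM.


SRM = 1.4922 · MCU^0.6859
SRM = 1.4922 · 28.5^0.6859

14.8493 SRM


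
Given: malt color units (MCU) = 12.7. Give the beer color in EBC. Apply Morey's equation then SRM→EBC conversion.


SRM = 1.4922·MCU^0.6859;  EBC = SRM·1.97
SRM = 1.4922·12.7^0.6859 = 8.5295
EBC = 8.5295·1.97

16.8032 EBC


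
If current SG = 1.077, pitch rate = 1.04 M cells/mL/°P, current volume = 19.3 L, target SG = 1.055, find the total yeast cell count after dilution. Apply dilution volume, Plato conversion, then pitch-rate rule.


V_w = V·((SG_c−1)/(SG_t−1)−1);  °P = 259 − 259/SG_t;  cells = rate·(V+V_w)·°P
V_w = 19.3·((1.077−1)/(1.055−1)−1) = 7.7200
V_final = 19.3 + 7.7200 = 27.0200
°P = 259 − 259/1.055 = 13.5024
cells = 1.04·27.0200·13.5024

379.4274 billion cells


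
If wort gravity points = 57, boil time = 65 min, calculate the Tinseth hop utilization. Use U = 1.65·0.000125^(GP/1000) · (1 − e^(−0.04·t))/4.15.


bigness = 1.65·0.000125^(57/1000) = 0.9886
boil_factor = (1 − e^(−0.04·65))/4.15 = 0.2231
U = 0.9886 · 0.2231

0.2205


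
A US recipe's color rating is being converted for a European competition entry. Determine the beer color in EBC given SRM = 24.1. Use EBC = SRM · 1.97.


EBC = 24.1 · 1.97

47.4770 EBC


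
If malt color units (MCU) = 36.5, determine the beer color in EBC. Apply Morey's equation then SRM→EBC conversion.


SRM = 1.4922·MCU^0.6859;  EBC = SRM·1.97
SRM = 1.4922·36.5^0.6859 = 17.5956
EBC = 17.5956·1.97

34.6633 EBC


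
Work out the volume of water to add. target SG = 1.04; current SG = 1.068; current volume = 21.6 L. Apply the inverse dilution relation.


V_water = V·((SG_curr − 1)/(SG_target − 1) − 1)
V_water = 21.6·((1.068 − 1)/(1.04 − 1) − 1)

15.1200 L


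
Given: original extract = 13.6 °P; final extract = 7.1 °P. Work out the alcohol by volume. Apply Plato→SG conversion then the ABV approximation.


SG = 259/(259 − P);  ABV = (OG − FG)·131.25
OG = 259/(259 − 13.6) = 1.0554
FG = 259/(259 − 7.1) = 1.0282
ABV = (1.0554 − 1.0282)·131.25

3.5745 % ABV


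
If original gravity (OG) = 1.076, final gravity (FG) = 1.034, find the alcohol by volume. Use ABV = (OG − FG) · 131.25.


ABV = (1.076 − 1.034) · 131.25

5.5125 % ABV


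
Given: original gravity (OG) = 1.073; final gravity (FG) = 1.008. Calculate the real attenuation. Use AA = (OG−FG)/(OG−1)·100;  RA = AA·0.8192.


AA = (1.073 − 1.008)/(1.073 − 1)·100 = 89.0411
RA = 89.0411·0.8192

72.9425 %


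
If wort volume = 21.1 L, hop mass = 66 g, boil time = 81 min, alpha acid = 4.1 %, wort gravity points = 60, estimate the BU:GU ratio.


U = 1.65·0.000125^(GP/1000)·(1−e^(−0.04t))/4.15;  IBU = (α/100)·m·U·1000/V;  BU:GU = IBU/GP
U = 1.65·0.000125^(60/1000)·(1−e^(−0.04·81))/4.15 = 0.2228
IBU = (4.1/100)·66·0.2228·1000/21.1 = 28.5723
BU:GU = 28.5723/60

0.4762


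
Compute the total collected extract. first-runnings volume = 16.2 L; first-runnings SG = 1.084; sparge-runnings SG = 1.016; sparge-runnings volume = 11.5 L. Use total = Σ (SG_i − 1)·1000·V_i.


first = (1.084 − 1)·1000·16.2 = 1360.8000
sparge = (1.016 − 1)·1000·11.5 = 184.0000
total = 1360.8000 + 184.0000

1544.8000 gravity·L


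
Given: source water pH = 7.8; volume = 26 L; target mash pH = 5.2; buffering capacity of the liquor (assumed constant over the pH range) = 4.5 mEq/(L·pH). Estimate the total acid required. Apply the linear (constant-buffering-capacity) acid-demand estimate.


acid = buffering capacity · (pH_source − pH_target) · V
acid = 4.5 · (7.8 − 5.2) · 26

304.2000 mEq


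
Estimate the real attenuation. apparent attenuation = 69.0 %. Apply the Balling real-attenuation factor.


RA = AA · 0.8192
RA = 69.0 · 0.8192

56.5248 %


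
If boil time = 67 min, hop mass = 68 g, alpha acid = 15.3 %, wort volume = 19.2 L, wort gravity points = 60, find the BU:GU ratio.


U = 1.65·0.000125^(GP/1000)·(1−e^(−0.04t))/4.15;  IBU = (α/100)·m·U·1000/V;  BU:GU = IBU/GP
U = 1.65·0.000125^(60/1000)·(1−e^(−0.04·67))/4.15 = 0.2160
IBU = (15.3/100)·68·0.2160·1000/19.2 = 117.0316
BU:GU = 117.0316/60

1.9505


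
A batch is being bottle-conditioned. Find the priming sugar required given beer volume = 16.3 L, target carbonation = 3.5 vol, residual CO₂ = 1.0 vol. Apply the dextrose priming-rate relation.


sugar = (target − residual)·4.0·V
sugar = (3.5 − 1.0)·4.0·16.3

163.0000 g


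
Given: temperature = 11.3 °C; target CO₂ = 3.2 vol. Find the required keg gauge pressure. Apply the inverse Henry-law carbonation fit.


psi = vols/(0.01821 + 0.09011·e^(−0.04·T)) − 14.695
psi = 3.2/(0.01821 + 0.09011·e^(−0.04·11.3)) − 14.695

27.6600 psi


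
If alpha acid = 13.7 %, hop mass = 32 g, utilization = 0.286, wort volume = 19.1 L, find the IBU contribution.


IBU = (α/100)·mass·U·1000 / V
IBU = (13.7/100)·32·0.286·1000 / 19.1

65.6452 IBU


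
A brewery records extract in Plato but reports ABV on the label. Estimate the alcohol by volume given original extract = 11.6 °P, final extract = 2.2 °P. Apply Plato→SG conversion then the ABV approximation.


SG = 259/(259 − P);  ABV = (OG − FG)·131.25
OG = 259/(259 − 11.6) = 1.0469
FG = 259/(259 − 2.2) = 1.0086
ABV = (1.0469 − 1.0086)·131.25

5.0296 % ABV


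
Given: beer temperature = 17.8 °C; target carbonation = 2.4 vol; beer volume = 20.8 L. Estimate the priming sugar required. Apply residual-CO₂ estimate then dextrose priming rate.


residual = 14.695·(0.01821 + 0.09011·e^(−0.04·T));  sugar = (target − residual)·4.0·V
residual = 14.695·(0.01821 + 0.09011·e^(−0.04·17.8)) = 0.9173
sugar = (2.4 − 0.9173)·4.0·20.8

123.3595 g


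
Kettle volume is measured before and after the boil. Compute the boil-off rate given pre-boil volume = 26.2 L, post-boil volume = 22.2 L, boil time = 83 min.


rate = (V_pre − V_post) / (t_min/60)
rate = (26.2 − 22.2) / (83/60)

2.8916 L/hr


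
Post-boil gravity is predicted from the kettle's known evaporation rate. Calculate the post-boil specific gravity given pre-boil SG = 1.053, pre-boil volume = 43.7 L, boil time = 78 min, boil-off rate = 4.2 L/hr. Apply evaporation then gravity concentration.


V_post = V_pre − rate·(t/60);  SG_post = 1 + (SG_pre−1)·V_pre/V_post
V_post = 43.7 − 4.2·(78/60) = 38.2400
SG_post = 1 + (1.053 − 1)·43.7/38.2400

1.0606


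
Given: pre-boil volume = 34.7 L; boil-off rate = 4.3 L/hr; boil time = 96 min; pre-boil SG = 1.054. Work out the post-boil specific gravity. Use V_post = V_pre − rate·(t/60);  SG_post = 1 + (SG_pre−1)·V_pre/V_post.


V_post = 34.7 − 4.3·(96/60) = 27.8200
SG_post = 1 + (1.054 − 1)·34.7/27.8200

1.0674


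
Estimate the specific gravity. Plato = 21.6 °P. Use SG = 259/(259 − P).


SG = 259/(259 − 21.6)

1.0910


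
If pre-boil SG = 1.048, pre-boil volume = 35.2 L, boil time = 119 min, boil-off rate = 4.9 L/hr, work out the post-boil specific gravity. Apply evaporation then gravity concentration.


V_post = V_pre − rate·(t/60);  SG_post = 1 + (SG_pre−1)·V_pre/V_post
V_post = 35.2 − 4.9·(119/60) = 25.4817
SG_post = 1 + (1.048 − 1)·35.2/25.4817

1.0663


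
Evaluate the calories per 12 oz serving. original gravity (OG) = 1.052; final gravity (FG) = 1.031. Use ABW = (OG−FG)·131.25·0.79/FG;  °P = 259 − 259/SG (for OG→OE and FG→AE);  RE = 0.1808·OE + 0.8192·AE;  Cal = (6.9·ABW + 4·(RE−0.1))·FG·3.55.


ABW = (1.052 − 1.031)·131.25·0.79/1.031 = 2.1120
OE = 259 − 259/1.052 = 12.8023 °P
AE = 259 − 259/1.031 = 7.7876 °P
RE = 0.1808·12.8023 + 0.8192·7.7876 = 8.6942 °P
Cal = (6.9·2.1120 + 4·(8.6942−0.1))·1.031·3.55

179.1578 kcal


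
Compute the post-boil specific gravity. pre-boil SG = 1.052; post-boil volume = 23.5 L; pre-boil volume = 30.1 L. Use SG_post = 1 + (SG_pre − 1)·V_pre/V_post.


pts_pre = (1.052 − 1)·1000 = 52.0000
pts_post = 52.0000·30.1/23.5 = 66.6043
SG_post = 1 + 66.6043/1000

1.0666


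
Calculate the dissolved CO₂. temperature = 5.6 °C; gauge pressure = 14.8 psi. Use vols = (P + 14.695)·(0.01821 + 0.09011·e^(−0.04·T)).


vols = (14.8 + 14.695)·(0.01821 + 0.09011·e^(−0.04·5.6))

2.6615 volumes
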